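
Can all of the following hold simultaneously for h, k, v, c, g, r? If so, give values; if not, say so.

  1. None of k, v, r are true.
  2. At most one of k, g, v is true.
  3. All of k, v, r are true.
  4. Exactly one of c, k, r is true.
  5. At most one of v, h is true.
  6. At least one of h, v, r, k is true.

Case k = True:
  Constraint (1) is violated (k=T) — contradiction.
Case k = False:
  Constraint (3) is violated (k=F) — contradiction.
Both cases fail — unsatisfiable.

Unsatisfiable — no assignment works.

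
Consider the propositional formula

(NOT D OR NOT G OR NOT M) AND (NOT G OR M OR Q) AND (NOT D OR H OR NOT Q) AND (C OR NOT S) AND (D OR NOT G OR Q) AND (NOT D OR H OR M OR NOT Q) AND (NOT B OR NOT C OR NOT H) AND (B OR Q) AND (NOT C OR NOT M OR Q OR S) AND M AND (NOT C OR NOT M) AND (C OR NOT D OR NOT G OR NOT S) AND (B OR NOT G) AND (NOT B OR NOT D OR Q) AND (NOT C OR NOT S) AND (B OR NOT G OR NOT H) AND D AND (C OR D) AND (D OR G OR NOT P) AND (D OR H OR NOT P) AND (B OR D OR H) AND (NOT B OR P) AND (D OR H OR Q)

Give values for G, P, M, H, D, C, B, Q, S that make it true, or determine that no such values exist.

G: False; P: False; M: True; H: True; D: True; C: False; B: False; Q: True; S: False

Unit clause (M) forces M = True.
In (NOT C OR NOT M) only NOT C is left, so C = False.
Unit clause (D) forces D = True.
In (NOT D OR NOT G OR NOT M) only NOT G is left, so G = False.
In (C OR NOT S) only NOT S is left, so S = False.
Set P = False.
  then (NOT B OR P) forces B = False.
  then (B OR Q) forces Q = True.
  then (NOT D OR H OR NOT Q) forces H = True.
All clauses satisfied.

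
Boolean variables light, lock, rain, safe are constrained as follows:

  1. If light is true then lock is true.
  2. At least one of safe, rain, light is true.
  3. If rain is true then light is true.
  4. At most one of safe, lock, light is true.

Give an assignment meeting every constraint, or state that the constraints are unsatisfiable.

light = False, lock = False, rain = False, safe = True

  (1) light=F ⇒ lock: vacuous ✓
  (2) {safe, rain, light}: 1 true — at least one ✓
  (3) rain=F ⇒ light: vacuous ✓
  (4) {safe, lock, light}: 1 true — at most one ✓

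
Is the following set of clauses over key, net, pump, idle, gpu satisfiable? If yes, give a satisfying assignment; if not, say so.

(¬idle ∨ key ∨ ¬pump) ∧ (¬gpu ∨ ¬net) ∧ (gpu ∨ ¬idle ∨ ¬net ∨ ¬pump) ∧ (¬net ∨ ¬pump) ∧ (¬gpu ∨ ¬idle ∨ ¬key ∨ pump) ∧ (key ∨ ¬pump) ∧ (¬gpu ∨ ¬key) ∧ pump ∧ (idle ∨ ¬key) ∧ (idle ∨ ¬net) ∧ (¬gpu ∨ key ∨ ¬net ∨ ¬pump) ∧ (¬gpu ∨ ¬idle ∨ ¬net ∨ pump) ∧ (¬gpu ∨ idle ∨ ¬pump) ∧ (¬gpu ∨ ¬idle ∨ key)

key: True; net: False; pump: True; idle: True; gpu: False

Unit clause (pump) forces pump = True.
In (¬net ∨ ¬pump) only ¬net is left, so net = False.
In (key ∨ ¬pump) only key is left, so key = True.
In (¬gpu ∨ ¬key) only ¬gpu is left, so gpu = False.
In (idle ∨ ¬key) only idle is left, so idle = True.
All clauses satisfied.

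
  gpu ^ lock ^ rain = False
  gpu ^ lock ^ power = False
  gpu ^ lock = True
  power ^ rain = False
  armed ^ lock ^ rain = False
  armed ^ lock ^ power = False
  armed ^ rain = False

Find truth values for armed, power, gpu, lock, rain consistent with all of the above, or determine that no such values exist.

armed = True, power = True, gpu = True, lock = False, rain = True

gpu ^ lock ^ rain = T ^ F ^ T = False ✓
gpu ^ lock ^ power = T ^ F ^ T = False ✓
gpu ^ lock = T ^ F = True ✓
power ^ rain = T ^ T = False ✓
armed ^ lock ^ rain = T ^ F ^ T = False ✓
armed ^ lock ^ power = T ^ F ^ T = False ✓
armed ^ rain = T ^ T = False ✓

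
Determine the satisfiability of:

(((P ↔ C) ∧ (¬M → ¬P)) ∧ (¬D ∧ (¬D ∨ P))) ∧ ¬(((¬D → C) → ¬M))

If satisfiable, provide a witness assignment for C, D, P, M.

C = True; D = False; P = True; M = True

  ((P ↔ C) ∧ (¬M → ¬P)) ∧ (¬D ∧ (¬D ∨ P)) = True
    (P ↔ C) ∧ (¬M → ¬P) = True
      P ↔ C = True
      ¬M → ¬P = True
        ¬M = False
        ¬P = False
    ¬D ∧ (¬D ∨ P) = True
      ¬D = True
      ¬D ∨ P = True
        ¬D = True
  ¬(((¬D → C) → ¬M)) = True
    (¬D → C) → ¬M = False
      ¬D → C = True
        ¬D = True
      ¬M = False
Both conjuncts True, so the formula holds.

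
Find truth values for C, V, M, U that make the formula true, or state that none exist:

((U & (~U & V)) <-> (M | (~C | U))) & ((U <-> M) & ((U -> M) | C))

C = True; V = True; M = False; U = False

  (U & (~U & V)) <-> (M | (~C | U)) = True
    U & (~U & V) = False
      ~U & V = True
        ~U = True
    M | (~C | U) = False
      ~C | U = False
        ~C = False
  (U <-> M) & ((U -> M) | C) = True
    U <-> M = True
    (U -> M) | C = True
      U -> M = True
Both conjuncts True, so the formula holds.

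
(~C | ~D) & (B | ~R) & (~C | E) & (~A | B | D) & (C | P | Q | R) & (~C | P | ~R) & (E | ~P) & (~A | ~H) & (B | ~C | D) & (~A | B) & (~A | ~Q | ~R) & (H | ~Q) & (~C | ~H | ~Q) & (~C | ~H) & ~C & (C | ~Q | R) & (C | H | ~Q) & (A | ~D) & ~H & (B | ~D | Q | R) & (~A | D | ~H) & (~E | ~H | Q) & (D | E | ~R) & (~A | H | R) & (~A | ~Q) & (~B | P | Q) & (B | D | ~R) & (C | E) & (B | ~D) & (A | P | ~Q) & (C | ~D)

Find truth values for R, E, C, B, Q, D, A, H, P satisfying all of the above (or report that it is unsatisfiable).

Unit clause (~C) forces C = False.
Unit clause (~H) forces H = False.
In (C | E) only E is left, so E = True.
In (C | ~D) only ~D is left, so D = False.
In (H | ~Q) only ~Q is left, so Q = False.
Set R = True.
  then (B | ~R) forces B = True.
  then (~B | P | Q) forces P = True.
Set A = True.
All clauses satisfied.

R = True, E = True, C = False, B = True, Q = False, D = False, A = True, H = False, P = True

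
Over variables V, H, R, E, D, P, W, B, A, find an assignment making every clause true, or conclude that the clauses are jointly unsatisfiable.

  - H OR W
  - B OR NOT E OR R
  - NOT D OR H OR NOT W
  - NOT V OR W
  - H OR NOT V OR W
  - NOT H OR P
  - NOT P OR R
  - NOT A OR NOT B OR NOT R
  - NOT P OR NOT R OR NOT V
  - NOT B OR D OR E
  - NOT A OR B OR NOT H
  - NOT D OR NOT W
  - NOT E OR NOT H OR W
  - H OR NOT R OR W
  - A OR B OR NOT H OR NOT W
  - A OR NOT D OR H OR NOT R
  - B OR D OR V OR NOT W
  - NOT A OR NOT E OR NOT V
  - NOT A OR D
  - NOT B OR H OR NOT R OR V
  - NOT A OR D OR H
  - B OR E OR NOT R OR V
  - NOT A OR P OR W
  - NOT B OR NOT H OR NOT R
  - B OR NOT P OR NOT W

Set V = True.
  then (NOT V OR W) forces W = True.
  then (NOT D OR NOT W) forces D = False.
  then (NOT A OR D) forces A = False.
Try H = True:
  (NOT H OR P) forces P = True.
  (NOT P OR R) forces R = True.
  clause (NOT P OR NOT R OR NOT V) is falsified — backtrack.
So H = False.
Set R = True.
  then (NOT P OR NOT R OR NOT V) forces P = False.
Set E = True.
Set B = True.
All clauses satisfied.

V: True, H: False, R: True, E: True, D: False, P: False, W: True, B: True, A: False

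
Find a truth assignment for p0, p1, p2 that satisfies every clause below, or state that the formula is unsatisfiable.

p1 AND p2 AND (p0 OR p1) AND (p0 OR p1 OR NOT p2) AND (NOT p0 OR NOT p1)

Unit clause (p1) forces p1 = True.
Unit clause (p2) forces p2 = True.
In (NOT p0 OR NOT p1) only NOT p0 is left, so p0 = False.
All clauses satisfied.

p0=F, p1=T, p2=T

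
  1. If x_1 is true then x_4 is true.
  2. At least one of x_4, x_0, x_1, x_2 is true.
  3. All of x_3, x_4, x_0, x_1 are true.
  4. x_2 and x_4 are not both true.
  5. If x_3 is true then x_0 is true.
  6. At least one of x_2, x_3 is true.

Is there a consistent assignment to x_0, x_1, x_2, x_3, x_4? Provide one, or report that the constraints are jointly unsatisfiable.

x_0 = True, x_1 = True, x_2 = False, x_3 = True, x_4 = True

  (1) x_1=T ⇒ x_4: T ✓
  (2) {x_4, x_0, x_1, x_2}: 3 true — at least one ✓
  (3) {x_3, x_4, x_0, x_1}: all 4 true ✓
  (4) x_2=F, x_4=T — not both ✓
  (5) x_3=T ⇒ x_0: T ✓
  (6) {x_2, x_3}: 1 true — at least one ✓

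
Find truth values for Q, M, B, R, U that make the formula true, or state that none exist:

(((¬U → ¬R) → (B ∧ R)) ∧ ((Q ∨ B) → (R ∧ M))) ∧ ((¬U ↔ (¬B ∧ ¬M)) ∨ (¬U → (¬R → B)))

Q=F; M=F; B=F; R=T; U=F

  ((¬U → ¬R) → (B ∧ R)) ∧ ((Q ∨ B) → (R ∧ M)) = True
    (¬U → ¬R) → (B ∧ R) = True
      ¬U → ¬R = False
        ¬U = True
        ¬R = False
      B ∧ R = False
    (Q ∨ B) → (R ∧ M) = True
      Q ∨ B = False
      R ∧ M = False
  (¬U ↔ (¬B ∧ ¬M)) ∨ (¬U → (¬R → B)) = True
    ¬U ↔ (¬B ∧ ¬M) = True
      ¬U = True
      ¬B ∧ ¬M = True
        ¬B = True
        ¬M = True
    ¬U → (¬R → B) = True
      ¬U = True
      ¬R → B = True
        ¬R = False
Both conjuncts True, so the formula holds.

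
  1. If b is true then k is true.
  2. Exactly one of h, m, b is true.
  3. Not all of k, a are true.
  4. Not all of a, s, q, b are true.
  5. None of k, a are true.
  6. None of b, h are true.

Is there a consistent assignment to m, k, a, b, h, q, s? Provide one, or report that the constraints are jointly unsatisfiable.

m = True, k = False, a = False, b = False, h = False, q = False, s = True

  (1) b=F ⇒ k: vacuous ✓
  (2) {h, m, b}: 1 true — exactly one ✓
  (3) {k, a}: 0/2 true — not all ✓
  (4) {a, s, q, b}: 1/4 true — not all ✓
  (5) {k, a}: 0 true — none ✓
  (6) {b, h}: 0 true — none ✓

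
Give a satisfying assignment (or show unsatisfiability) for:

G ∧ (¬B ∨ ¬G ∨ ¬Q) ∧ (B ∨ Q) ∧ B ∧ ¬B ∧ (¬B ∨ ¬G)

Case B = True:
  Clause (¬B) is falsified — contradiction.
Case B = False:
  Clause (B) is falsified — contradiction.
Both cases fail, so the formula is unsatisfiable.

UNSATISFIABLE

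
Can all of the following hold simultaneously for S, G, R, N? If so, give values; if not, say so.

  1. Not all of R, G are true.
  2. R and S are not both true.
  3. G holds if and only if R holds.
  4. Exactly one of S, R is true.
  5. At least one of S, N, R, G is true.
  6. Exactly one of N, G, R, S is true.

S: True, G: False, R: False, N: False

  (1) {R, G}: 0/2 true — not all ✓
  (2) R=F, S=T — not both ✓
  (3) G=F, R=F — same ✓
  (4) {S, R}: 1 true — exactly one ✓
  (5) {S, N, R, G}: 1 true — at least one ✓
  (6) {N, G, R, S}: 1 true — exactly one ✓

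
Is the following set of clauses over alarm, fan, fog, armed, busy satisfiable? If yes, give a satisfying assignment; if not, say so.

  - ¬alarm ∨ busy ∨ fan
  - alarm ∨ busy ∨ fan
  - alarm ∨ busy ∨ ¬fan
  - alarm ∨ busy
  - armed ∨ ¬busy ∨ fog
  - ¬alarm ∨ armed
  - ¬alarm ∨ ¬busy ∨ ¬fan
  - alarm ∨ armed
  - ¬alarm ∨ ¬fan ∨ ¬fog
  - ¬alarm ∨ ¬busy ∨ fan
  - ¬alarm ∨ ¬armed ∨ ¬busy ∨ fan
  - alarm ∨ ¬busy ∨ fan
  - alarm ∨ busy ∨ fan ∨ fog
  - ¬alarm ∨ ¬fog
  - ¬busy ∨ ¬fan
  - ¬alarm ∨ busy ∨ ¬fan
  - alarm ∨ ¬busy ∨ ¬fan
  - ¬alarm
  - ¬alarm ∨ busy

No satisfying assignment exists.

Case alarm = True:
  Clause (¬alarm) is falsified — contradiction.
Case alarm = False:
  (alarm ∨ busy) forces busy = True.
  (alarm ∨ armed) forces armed = True.
  (alarm ∨ ¬busy ∨ fan) forces fan = True.
  Clause (¬busy ∨ ¬fan) is falsified — contradiction.
Both cases fail, so the formula is unsatisfiable.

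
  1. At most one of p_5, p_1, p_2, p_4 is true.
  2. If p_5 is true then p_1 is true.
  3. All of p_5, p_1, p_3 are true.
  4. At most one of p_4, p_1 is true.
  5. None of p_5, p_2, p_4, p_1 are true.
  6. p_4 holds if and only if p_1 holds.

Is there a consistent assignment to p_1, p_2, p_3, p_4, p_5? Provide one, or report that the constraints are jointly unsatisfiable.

Unsatisfiable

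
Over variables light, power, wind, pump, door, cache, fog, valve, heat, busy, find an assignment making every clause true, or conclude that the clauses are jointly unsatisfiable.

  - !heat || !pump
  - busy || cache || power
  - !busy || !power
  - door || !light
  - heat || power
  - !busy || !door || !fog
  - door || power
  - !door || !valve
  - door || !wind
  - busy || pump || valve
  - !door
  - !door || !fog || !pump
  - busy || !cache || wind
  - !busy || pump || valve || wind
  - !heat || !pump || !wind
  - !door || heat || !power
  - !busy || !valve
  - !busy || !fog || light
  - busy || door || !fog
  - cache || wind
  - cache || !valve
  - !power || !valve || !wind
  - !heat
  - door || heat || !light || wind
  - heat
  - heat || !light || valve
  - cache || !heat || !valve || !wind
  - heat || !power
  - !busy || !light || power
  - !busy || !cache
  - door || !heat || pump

The formula is unsatisfiable.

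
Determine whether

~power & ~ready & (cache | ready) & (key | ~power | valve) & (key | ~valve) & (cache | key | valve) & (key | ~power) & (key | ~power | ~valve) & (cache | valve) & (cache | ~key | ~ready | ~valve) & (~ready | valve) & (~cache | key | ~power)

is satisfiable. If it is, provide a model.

key=F, ready=F, valve=F, power=F, cache=T

Unit clause (~power) forces power = False.
Unit clause (~ready) forces ready = False.
In (cache | ready) only cache is left, so cache = True.
Set key = False.
  then (key | ~valve) forces valve = False.
All clauses satisfied.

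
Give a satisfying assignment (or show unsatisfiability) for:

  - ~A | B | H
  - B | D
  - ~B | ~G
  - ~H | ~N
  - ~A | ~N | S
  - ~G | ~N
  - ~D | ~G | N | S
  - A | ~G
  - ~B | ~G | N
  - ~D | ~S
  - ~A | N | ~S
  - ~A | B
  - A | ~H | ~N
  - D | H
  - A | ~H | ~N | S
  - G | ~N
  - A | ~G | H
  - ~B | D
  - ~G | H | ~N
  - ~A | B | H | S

Try D = False:
  (B | D) forces B = True.
  clause (~B | D) is falsified — backtrack.
So D = True.
  then (~D | ~S) forces S = False.
Set A = True.
  then (~A | ~N | S) forces N = False.
  then (~D | ~G | N | S) forces G = False.
  then (~A | B) forces B = True.
Set H = False.
All clauses satisfied.

D=T, A=T, N=F, S=F, G=F, H=F, B=T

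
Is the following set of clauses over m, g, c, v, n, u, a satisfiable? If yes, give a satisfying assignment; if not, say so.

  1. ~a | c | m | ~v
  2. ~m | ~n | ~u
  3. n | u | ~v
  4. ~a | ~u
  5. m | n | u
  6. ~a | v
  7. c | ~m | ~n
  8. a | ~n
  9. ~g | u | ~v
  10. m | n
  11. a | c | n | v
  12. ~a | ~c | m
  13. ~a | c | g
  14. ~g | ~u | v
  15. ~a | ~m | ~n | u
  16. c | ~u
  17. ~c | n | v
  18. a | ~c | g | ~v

m: True; g: True; c: True; v: True; n: False; u: True; a: False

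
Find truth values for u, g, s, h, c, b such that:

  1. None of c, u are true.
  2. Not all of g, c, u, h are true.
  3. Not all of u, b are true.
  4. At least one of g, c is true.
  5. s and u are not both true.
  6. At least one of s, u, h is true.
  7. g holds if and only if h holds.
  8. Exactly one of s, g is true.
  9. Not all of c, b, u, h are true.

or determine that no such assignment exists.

u = False, g = True, s = False, h = True, c = False, b = True

  (1) {c, u}: 0 true — none ✓
  (2) {g, c, u, h}: 2/4 true — not all ✓
  (3) {u, b}: 1/2 true — not all ✓
  (4) {g, c}: 1 true — at least one ✓
  (5) s=F, u=F — not both ✓
  (6) {s, u, h}: 1 true — at least one ✓
  (7) g=T, h=T — same ✓
  (8) {s, g}: 1 true — exactly one ✓
  (9) {c, b, u, h}: 2/4 true — not all ✓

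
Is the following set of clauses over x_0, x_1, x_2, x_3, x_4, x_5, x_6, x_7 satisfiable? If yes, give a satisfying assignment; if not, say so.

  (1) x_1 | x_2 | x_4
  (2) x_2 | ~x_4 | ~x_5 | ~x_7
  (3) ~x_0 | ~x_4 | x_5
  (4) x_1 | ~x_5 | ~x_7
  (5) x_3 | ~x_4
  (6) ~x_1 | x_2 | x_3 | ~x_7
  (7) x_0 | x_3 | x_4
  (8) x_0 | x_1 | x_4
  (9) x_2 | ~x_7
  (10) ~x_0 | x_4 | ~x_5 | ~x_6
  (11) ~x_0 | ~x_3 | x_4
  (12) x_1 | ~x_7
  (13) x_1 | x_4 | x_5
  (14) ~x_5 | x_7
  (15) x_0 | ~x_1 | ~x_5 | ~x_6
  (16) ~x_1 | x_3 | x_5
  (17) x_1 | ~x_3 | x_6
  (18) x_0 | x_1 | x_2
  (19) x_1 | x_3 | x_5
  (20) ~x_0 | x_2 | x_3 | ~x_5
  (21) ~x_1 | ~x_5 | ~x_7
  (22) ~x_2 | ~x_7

x_0 = False, x_1 = True, x_2 = True, x_3 = True, x_4 = True, x_5 = False, x_6 = True, x_7 = False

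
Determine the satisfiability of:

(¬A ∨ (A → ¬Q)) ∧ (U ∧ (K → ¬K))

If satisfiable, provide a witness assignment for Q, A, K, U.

Q = False, A = False, K = False, U = True

  ¬A ∨ (A → ¬Q) = True
    ¬A = True
    A → ¬Q = True
      ¬Q = True
  U ∧ (K → ¬K) = True
    K → ¬K = True
      ¬K = True
Both conjuncts True, so the formula holds.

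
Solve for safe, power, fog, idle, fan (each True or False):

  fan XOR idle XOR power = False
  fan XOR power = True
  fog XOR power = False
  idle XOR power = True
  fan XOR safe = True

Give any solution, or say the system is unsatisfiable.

safe=F; power=F; fog=F; idle=T; fan=T

fan XOR idle XOR power = T XOR T XOR F = False ✓
fan XOR power = T XOR F = True ✓
fog XOR power = F XOR F = False ✓
idle XOR power = T XOR F = True ✓
fan XOR safe = T XOR F = True ✓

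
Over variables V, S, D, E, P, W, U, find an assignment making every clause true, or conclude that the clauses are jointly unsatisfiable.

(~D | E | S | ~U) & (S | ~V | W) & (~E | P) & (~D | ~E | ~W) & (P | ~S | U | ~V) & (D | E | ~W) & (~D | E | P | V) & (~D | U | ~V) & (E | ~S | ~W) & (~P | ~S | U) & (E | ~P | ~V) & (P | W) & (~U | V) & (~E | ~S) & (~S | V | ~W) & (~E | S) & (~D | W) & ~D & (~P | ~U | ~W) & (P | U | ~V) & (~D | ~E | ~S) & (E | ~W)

V=F, S=F, D=F, E=F, P=T, W=F, U=F

Unit clause (~D) forces D = False.
Set V = False.
  then (~U | V) forces U = False.
Try S = True:
  (~P | ~S | U) forces P = False.
  (~E | P) forces E = False.
  (D | E | ~W) forces W = False.
  clause (P | W) is falsified — backtrack.
So S = False.
  then (~E | S) forces E = False.
  then (E | ~W) forces W = False.
  then (P | W) forces P = True.
All clauses satisfied.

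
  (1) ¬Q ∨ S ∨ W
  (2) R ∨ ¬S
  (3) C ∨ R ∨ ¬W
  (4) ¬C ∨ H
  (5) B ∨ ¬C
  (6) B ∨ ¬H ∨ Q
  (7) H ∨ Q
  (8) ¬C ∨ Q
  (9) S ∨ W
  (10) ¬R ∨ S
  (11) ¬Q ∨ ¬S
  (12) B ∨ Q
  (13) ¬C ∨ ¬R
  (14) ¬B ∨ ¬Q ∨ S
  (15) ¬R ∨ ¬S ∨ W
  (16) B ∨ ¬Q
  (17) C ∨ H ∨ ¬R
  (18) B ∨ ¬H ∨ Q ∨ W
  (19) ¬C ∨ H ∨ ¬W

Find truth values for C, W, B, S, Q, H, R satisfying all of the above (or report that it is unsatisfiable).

C = False, W = True, B = True, S = True, Q = False, H = True, R = True

Try C = True:
  (¬C ∨ H) forces H = True.
  (B ∨ ¬C) forces B = True.
  (¬C ∨ Q) forces Q = True.
  (¬Q ∨ ¬S) forces S = False.
  clause (¬B ∨ ¬Q ∨ S) is falsified — backtrack.
So C = False.
Try W = False:
  (S ∨ W) forces S = True.
  (R ∨ ¬S) forces R = True.
  clause (¬R ∨ ¬S ∨ W) is falsified — backtrack.
So W = True.
  then (C ∨ R ∨ ¬W) forces R = True.
  then (¬R ∨ S) forces S = True.
  then (¬Q ∨ ¬S) forces Q = False.
  then (B ∨ Q) forces B = True.
  then (C ∨ H ∨ ¬R) forces H = True.
All clauses satisfied.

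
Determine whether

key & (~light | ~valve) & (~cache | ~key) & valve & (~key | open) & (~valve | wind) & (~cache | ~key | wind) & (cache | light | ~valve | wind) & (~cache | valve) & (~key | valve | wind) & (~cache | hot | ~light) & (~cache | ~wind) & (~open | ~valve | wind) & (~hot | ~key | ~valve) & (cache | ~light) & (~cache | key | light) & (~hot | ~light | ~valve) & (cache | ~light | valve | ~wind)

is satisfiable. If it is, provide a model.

key=T, cache=F, valve=T, light=F, wind=T, hot=F, open=T

Unit clause (key) forces key = True.
In (~cache | ~key) only ~cache is left, so cache = False.
Unit clause (valve) forces valve = True.
In (~key | open) only open is left, so open = True.
In (~valve | wind) only wind is left, so wind = True.
In (~hot | ~key | ~valve) only ~hot is left, so hot = False.
In (cache | ~light) only ~light is left, so light = False.
All clauses satisfied.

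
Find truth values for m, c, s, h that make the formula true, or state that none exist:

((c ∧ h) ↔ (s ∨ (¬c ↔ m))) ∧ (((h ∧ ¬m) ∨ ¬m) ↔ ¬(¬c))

m: False, c: True, s: False, h: True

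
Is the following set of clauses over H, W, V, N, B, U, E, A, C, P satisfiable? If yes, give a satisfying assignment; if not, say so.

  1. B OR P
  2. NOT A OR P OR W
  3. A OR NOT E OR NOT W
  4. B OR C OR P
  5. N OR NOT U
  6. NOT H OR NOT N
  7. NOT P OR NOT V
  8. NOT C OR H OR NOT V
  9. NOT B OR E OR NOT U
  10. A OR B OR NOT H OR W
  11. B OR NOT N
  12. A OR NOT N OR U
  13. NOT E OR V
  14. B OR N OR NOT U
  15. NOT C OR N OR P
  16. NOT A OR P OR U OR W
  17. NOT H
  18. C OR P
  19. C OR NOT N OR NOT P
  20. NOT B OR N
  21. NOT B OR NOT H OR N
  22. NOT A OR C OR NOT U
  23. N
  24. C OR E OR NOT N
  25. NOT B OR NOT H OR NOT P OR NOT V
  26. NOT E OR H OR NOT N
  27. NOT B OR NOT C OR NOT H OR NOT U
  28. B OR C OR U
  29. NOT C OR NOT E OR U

H = False, W = True, V = False, N = True, B = True, U = False, E = False, A = True, C = True, P = True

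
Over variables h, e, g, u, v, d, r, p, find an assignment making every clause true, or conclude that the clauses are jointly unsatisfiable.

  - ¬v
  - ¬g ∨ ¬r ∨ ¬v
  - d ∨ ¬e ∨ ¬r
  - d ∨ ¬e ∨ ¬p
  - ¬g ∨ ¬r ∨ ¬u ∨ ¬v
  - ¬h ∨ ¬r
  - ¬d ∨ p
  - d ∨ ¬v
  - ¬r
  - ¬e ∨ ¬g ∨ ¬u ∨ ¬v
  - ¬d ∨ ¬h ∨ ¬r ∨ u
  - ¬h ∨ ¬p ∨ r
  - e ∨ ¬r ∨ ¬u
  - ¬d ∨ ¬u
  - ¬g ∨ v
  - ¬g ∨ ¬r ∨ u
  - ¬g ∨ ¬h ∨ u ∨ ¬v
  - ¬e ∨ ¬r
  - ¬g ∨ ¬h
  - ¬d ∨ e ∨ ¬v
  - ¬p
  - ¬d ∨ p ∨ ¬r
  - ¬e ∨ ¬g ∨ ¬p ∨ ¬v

Unit clause (¬v) forces v = False.
Unit clause (¬r) forces r = False.
In (¬g ∨ v) only ¬g is left, so g = False.
Unit clause (¬p) forces p = False.
In (¬d ∨ p) only ¬d is left, so d = False.
Set h = False.
Set e = False.
Set u = False.
All clauses satisfied.

h=F, e=F, g=F, u=F, v=F, d=F, r=F, p=F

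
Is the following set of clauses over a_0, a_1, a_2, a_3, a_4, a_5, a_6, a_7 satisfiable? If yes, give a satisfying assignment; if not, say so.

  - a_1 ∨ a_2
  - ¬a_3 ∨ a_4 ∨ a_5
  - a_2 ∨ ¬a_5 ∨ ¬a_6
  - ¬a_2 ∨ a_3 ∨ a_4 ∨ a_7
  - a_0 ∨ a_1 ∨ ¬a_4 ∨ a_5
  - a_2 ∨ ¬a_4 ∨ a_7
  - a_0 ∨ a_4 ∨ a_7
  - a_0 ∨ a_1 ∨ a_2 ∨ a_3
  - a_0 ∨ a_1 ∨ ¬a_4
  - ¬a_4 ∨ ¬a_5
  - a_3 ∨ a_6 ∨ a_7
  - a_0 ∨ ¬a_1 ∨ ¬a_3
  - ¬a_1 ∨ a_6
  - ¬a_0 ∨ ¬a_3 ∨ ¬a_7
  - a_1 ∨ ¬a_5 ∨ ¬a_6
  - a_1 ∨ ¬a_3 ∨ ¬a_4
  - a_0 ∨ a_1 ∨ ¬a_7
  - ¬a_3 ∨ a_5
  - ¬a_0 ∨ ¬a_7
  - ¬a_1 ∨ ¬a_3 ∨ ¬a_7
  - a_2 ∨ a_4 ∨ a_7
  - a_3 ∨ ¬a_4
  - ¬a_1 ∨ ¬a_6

a_0 = True, a_1 = False, a_2 = True, a_3 = True, a_4 = False, a_5 = True, a_6 = False, a_7 = False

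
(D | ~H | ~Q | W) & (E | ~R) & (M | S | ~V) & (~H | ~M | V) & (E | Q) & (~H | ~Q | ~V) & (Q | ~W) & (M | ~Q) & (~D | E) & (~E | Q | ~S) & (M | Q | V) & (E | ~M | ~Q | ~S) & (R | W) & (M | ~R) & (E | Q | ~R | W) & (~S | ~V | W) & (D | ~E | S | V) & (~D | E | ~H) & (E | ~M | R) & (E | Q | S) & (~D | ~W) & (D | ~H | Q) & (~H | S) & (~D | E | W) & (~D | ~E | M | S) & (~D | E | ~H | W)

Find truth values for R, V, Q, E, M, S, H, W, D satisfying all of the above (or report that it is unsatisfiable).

R = True; V = False; Q = True; E = True; M = True; S = True; H = False; W = True; D = False

Set R = True.
  then (E | ~R) forces E = True.
  then (M | ~R) forces M = True.
Set V = False.
  then (~H | ~M | V) forces H = False.
Set Q = True.
Set S = True.
Set W = True.
  then (~D | ~W) forces D = False.
All clauses satisfied.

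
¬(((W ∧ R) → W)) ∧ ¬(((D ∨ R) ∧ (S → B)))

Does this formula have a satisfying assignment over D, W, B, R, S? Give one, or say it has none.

The formula is unsatisfiable.

The conjunct ¬(((W ∧ R) → W)) is unsatisfiable on its own:
  W=F, R=F: evaluates to False.
  W=F, R=T: evaluates to False.
  W=T, R=F: evaluates to False.
  W=T, R=T: evaluates to False.
So the whole conjunction is unsatisfiable.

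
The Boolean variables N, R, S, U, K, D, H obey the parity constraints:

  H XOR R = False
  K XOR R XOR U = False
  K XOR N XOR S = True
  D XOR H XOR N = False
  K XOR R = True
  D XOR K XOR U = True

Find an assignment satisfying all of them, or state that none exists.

N=T, R=T, S=F, U=T, K=F, D=F, H=T

H XOR R = T XOR T = False ✓
K XOR R XOR U = F XOR T XOR T = False ✓
K XOR N XOR S = F XOR T XOR F = True ✓
D XOR H XOR N = F XOR T XOR T = False ✓
K XOR R = F XOR T = True ✓
D XOR K XOR U = F XOR F XOR T = True ✓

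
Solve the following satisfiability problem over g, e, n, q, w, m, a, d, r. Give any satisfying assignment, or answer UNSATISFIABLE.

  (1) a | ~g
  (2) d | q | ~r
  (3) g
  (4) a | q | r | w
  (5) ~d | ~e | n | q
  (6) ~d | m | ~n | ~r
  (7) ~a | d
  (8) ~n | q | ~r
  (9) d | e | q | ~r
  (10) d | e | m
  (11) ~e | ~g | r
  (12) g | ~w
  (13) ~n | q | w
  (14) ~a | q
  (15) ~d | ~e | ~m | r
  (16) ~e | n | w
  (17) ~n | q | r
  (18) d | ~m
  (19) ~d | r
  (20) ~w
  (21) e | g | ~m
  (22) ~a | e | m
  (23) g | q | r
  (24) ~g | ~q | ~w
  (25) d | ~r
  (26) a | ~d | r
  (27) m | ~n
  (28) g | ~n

g = True, e = False, n = False, q = True, w = False, m = True, a = True, d = True, r = True

Unit clause (g) forces g = True.
Unit clause (~w) forces w = False.
In (a | ~g) only a is left, so a = True.
In (~a | d) only d is left, so d = True.
In (~a | q) only q is left, so q = True.
In (~d | r) only r is left, so r = True.
Set e = False.
  then (~a | e | m) forces m = True.
Set n = False.
All clauses satisfied.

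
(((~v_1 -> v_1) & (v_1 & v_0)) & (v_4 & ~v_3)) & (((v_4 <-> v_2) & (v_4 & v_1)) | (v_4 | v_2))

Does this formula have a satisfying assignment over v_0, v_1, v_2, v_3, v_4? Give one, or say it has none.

v_0: True; v_1: True; v_2: False; v_3: False; v_4: True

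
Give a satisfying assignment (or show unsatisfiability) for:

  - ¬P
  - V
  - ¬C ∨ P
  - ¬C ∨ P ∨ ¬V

Unit clause (¬P) forces P = False.
Unit clause (V) forces V = True.
In (¬C ∨ P) only ¬C is left, so C = False.
Check each clause:
  (¬P): ¬P holds.
  (V): V holds.
  (¬C ∨ P): ¬C holds.
  (¬C ∨ P ∨ ¬V): ¬C holds.
All clauses satisfied.

C = False; V = True; P = False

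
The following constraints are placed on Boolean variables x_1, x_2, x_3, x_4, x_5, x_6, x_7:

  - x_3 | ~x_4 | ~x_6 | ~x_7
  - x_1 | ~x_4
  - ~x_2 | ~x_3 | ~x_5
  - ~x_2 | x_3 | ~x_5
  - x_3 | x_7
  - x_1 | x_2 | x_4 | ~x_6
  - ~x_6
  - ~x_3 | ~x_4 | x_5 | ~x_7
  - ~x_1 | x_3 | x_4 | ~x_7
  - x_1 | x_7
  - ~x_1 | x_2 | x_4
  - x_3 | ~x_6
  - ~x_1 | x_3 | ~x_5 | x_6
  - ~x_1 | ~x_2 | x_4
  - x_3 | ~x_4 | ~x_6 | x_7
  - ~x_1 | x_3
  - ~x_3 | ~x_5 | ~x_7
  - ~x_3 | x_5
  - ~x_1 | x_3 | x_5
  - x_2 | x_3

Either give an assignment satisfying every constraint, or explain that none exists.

x_1 = True, x_2 = False, x_3 = True, x_4 = True, x_5 = True, x_6 = False, x_7 = False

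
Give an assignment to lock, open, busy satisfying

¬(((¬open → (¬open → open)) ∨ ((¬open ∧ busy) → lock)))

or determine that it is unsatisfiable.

lock=F, open=F, busy=T

  ¬(((¬open → (¬open → open)) ∨ ((¬open ∧ busy) → lock))) = True
    (¬open → (¬open → open)) ∨ ((¬open ∧ busy) → lock) = False
      ¬open → (¬open → open) = False
        ¬open = True
        ¬open → open = False
          ¬open = True
      (¬open ∧ busy) → lock = False
        ¬open ∧ busy = True
          ¬open = True
The formula evaluates to True.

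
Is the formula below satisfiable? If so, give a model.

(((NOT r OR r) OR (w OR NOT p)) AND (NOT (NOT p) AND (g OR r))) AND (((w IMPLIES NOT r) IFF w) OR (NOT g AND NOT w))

g: False; r: True; p: True; w: False

  ((NOT r OR r) OR (w OR NOT p)) AND (NOT (NOT p) AND (g OR r)) = True
    (NOT r OR r) OR (w OR NOT p) = True
      NOT r OR r = True
        NOT r = False
      w OR NOT p = False
        NOT p = False
    NOT (NOT p) AND (g OR r) = True
      NOT (NOT p) = True
        NOT p = False
      g OR r = True
  ((w IMPLIES NOT r) IFF w) OR (NOT g AND NOT w) = True
    (w IMPLIES NOT r) IFF w = False
      w IMPLIES NOT r = True
        NOT r = False
    NOT g AND NOT w = True
      NOT g = True
      NOT w = True
Both conjuncts True, so the formula holds.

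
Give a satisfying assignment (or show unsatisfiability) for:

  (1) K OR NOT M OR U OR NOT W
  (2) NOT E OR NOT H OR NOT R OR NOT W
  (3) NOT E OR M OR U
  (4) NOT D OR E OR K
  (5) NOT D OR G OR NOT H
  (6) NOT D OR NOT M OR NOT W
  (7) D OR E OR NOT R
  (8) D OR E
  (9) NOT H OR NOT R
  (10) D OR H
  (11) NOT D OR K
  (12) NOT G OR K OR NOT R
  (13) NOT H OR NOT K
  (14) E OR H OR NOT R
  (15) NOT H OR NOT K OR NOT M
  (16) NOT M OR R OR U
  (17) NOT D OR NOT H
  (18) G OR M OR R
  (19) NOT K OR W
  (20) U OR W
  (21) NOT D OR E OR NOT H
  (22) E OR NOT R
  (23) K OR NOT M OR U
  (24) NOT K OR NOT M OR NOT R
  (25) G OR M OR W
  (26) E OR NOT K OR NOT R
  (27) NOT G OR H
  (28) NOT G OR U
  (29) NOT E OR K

H = False; E = True; R = True; W = True; M = False; U = True; K = True; G = False; D = True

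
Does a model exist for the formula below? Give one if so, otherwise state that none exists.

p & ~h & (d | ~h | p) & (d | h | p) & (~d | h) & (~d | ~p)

p = True; d = False; h = False

Unit clause (p) forces p = True.
Unit clause (~h) forces h = False.
In (~d | h) only ~d is left, so d = False.
Check each clause:
  (p): p holds.
  (~h): ~h holds.
  (d | ~h | p): ~h holds.
  (d | h | p): p holds.
  (~d | h): ~d holds.
  (~d | ~p): ~d holds.
All clauses satisfied.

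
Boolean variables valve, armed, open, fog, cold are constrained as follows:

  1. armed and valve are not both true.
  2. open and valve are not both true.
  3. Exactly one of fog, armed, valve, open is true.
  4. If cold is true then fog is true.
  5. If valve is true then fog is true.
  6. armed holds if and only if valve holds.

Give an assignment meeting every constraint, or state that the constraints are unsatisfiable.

valve = False, armed = False, open = False, fog = True, cold = False

  (1) armed=F, valve=F — not both ✓
  (2) open=F, valve=F — not both ✓
  (3) {fog, armed, valve, open}: 1 true — exactly one ✓
  (4) cold=F ⇒ fog: vacuous ✓
  (5) valve=F ⇒ fog: vacuous ✓
  (6) armed=F, valve=F — same ✓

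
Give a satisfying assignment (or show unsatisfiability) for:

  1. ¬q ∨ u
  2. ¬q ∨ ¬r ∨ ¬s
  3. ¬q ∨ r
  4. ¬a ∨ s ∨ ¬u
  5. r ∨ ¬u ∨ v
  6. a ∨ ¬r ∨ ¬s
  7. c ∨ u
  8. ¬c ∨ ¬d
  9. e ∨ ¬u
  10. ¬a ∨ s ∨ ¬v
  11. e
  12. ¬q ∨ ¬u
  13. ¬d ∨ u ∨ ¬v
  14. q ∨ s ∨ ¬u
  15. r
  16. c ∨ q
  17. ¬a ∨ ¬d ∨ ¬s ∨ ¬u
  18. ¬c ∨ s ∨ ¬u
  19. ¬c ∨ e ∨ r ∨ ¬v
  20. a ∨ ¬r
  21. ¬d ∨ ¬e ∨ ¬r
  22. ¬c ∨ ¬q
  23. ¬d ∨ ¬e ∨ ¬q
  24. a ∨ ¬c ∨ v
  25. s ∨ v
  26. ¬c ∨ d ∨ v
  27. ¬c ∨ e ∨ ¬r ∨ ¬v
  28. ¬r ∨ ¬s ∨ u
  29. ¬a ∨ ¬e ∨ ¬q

Unit clause (e) forces e = True.
Unit clause (r) forces r = True.
In (a ∨ ¬r) only a is left, so a = True.
In (¬d ∨ ¬e ∨ ¬r) only ¬d is left, so d = False.
In (¬a ∨ ¬e ∨ ¬q) only ¬q is left, so q = False.
In (c ∨ q) only c is left, so c = True.
In (¬c ∨ d ∨ v) only v is left, so v = True.
In (¬a ∨ s ∨ ¬v) only s is left, so s = True.
In (¬r ∨ ¬s ∨ u) only u is left, so u = True.
All clauses satisfied.

r = True, q = False, d = False, e = True, a = True, u = True, v = True, c = True, s = True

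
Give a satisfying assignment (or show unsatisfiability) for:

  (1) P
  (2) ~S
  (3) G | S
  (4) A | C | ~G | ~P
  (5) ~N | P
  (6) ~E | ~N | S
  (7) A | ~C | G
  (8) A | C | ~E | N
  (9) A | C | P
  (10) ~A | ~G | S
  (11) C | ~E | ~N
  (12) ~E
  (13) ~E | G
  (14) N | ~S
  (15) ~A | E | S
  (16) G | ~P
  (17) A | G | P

Unit clause (P) forces P = True.
Unit clause (~S) forces S = False.
In (G | S) only G is left, so G = True.
In (~A | ~G | S) only ~A is left, so A = False.
Unit clause (~E) forces E = False.
In (A | C | ~G | ~P) only C is left, so C = True.
Set N = False.
All clauses satisfied.

G = True, N = False, C = True, E = False, P = True, A = False, S = False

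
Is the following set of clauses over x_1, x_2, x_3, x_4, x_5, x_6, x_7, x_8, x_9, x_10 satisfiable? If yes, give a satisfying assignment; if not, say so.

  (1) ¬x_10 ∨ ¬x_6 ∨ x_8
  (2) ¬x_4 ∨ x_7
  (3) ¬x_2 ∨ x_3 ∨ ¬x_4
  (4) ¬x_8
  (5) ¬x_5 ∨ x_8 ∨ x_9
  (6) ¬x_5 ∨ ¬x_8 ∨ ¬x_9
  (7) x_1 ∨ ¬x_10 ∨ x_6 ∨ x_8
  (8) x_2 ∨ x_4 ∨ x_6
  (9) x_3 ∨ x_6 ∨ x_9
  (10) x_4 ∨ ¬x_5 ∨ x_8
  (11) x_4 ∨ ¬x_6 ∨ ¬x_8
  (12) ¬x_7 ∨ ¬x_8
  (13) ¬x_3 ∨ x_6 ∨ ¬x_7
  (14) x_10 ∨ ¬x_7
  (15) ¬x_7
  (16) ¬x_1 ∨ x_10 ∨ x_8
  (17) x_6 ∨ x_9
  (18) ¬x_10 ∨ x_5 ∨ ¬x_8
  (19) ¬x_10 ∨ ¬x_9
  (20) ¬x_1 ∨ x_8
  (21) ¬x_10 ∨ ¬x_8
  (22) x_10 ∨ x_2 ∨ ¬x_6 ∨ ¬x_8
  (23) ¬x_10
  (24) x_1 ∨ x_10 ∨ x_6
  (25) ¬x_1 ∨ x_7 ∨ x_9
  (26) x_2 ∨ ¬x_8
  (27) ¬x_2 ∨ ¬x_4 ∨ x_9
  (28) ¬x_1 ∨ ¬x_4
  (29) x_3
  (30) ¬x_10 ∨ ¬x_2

x_1 = False, x_2 = True, x_3 = True, x_4 = False, x_5 = False, x_6 = True, x_7 = False, x_8 = False, x_9 = True, x_10 = False

Unit clause (¬x_8) forces x_8 = False.
Unit clause (¬x_7) forces x_7 = False.
In (¬x_1 ∨ x_8) only ¬x_1 is left, so x_1 = False.
Unit clause (¬x_10) forces x_10 = False.
In (x_1 ∨ x_10 ∨ x_6) only x_6 is left, so x_6 = True.
Unit clause (x_3) forces x_3 = True.
In (¬x_4 ∨ x_7) only ¬x_4 is left, so x_4 = False.
In (x_4 ∨ ¬x_5 ∨ x_8) only ¬x_5 is left, so x_5 = False.
Set x_2 = True.
Set x_9 = True.
All clauses satisfied.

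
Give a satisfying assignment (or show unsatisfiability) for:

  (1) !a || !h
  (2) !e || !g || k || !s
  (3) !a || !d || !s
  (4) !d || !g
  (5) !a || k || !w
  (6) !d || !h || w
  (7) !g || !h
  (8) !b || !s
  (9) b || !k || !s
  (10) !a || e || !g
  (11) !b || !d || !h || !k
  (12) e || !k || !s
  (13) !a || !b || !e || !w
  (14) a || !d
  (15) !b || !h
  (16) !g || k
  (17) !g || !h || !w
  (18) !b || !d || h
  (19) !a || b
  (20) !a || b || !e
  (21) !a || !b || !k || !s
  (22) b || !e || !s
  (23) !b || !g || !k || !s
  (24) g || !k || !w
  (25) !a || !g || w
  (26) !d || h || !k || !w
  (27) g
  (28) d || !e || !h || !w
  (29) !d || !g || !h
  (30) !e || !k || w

b = True; d = False; a = False; e = False; h = False; s = False; g = True; w = True; k = True

Unit clause (g) forces g = True.
In (!d || !g) only !d is left, so d = False.
In (!g || !h) only !h is left, so h = False.
In (!g || k) only k is left, so k = True.
Set b = True.
  then (!b || !s) forces s = False.
Try a = True:
  (!a || e || !g) forces e = True.
  (!a || !b || !e || !w) forces w = False.
  clause (!a || !g || w) is falsified — backtrack.
So a = False.
Set e = False.
Set w = True.
All clauses satisfied.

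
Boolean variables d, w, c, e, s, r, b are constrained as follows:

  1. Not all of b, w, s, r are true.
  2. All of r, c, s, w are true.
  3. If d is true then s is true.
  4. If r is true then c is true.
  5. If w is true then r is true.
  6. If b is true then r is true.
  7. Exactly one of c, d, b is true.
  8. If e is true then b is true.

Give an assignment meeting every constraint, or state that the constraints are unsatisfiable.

d = False, w = True, c = True, e = False, s = True, r = True, b = False

  (1) {b, w, s, r}: 3/4 true — not all ✓
  (2) {r, c, s, w}: all 4 true ✓
  (3) d=F ⇒ s: vacuous ✓
  (4) r=T ⇒ c: T ✓
  (5) w=T ⇒ r: T ✓
  (6) b=F ⇒ r: vacuous ✓
  (7) {c, d, b}: 1 true — exactly one ✓
  (8) e=F ⇒ b: vacuous ✓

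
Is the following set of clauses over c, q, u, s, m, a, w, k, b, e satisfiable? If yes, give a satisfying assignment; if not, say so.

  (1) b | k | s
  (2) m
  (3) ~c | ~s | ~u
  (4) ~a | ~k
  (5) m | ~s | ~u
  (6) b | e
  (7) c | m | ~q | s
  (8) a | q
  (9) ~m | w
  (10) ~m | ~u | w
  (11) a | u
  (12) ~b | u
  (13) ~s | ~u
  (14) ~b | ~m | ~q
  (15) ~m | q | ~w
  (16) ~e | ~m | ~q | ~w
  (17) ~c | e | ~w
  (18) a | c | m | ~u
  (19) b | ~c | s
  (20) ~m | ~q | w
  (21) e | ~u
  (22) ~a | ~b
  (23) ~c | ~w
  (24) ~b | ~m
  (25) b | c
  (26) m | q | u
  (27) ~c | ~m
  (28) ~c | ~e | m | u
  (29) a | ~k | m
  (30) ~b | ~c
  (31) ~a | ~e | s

Case m = True:
  (~m | w) forces w = True.
  (~m | q | ~w) forces q = True.
  (~b | ~m | ~q) forces b = False.
  (b | e) forces e = True.
  Clause (~e | ~m | ~q | ~w) is falsified — contradiction.
Case m = False:
  Clause (m) is falsified — contradiction.
Both cases fail, so the formula is unsatisfiable.

No satisfying assignment exists.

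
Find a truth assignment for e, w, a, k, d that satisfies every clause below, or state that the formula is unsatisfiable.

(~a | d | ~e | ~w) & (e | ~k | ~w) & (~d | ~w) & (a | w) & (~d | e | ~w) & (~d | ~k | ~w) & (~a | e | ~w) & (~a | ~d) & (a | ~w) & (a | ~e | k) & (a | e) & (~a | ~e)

e = False, w = False, a = True, k = False, d = False

Try e = True:
  (~a | ~e) forces a = False.
  (a | w) forces w = True.
  clause (a | ~w) is falsified — backtrack.
So e = False.
  then (a | e) forces a = True.
  then (~a | e | ~w) forces w = False.
  then (~a | ~d) forces d = False.
Set k = False.
All clauses satisfied.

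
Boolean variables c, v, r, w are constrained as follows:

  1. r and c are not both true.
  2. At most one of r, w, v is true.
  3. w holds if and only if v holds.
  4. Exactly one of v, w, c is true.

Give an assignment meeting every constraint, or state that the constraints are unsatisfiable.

c = True, v = False, r = False, w = False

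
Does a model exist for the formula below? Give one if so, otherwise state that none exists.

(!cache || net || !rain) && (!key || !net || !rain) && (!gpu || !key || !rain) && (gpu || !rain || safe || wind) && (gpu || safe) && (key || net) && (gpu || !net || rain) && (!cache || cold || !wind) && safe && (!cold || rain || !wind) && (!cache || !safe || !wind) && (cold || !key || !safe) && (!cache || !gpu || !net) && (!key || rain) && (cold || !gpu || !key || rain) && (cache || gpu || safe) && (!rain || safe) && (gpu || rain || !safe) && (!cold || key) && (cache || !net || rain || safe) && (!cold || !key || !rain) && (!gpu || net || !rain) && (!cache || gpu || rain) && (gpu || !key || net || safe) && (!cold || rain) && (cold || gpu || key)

gpu = True; cache = False; key = False; safe = True; wind = False; rain = False; net = True; cold = False

Unit clause (safe) forces safe = True.
Set gpu = True.
Set cache = False.
Try key = True:
  (!gpu || !key || !rain) forces rain = False.
  clause (!key || rain) is falsified — backtrack.
So key = False.
  then (key || net) forces net = True.
  then (!cold || key) forces cold = False.
Set wind = False.
Set rain = False.
All clauses satisfied.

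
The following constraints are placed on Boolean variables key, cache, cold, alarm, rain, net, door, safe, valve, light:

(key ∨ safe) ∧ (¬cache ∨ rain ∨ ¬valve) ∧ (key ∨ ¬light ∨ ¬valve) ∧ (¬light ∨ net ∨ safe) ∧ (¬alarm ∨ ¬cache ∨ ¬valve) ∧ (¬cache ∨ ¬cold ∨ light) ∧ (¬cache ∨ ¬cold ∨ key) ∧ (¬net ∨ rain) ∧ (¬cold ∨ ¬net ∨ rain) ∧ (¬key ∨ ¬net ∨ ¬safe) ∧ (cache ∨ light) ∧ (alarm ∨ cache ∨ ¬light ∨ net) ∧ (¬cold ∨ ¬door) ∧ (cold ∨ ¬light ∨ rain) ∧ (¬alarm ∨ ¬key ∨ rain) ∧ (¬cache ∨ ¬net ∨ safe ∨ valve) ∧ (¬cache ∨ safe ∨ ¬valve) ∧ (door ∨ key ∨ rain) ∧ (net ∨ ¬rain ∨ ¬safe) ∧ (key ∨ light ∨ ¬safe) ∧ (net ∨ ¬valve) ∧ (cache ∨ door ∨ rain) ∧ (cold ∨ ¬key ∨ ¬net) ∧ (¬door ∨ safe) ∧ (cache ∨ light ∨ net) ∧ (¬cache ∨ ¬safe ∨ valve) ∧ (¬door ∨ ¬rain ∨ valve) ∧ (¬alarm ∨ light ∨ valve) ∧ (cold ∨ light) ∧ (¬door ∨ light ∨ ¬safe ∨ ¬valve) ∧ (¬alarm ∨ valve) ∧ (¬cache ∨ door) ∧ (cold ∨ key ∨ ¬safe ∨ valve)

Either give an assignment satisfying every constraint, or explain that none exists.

key: True; cache: False; cold: True; alarm: False; rain: True; net: True; door: False; safe: False; valve: False; light: True

Set key = True.
Set cache = False.
  then (cache ∨ light) forces light = True.
Set cold = True.
  then (¬cold ∨ ¬door) forces door = False.
  then (cache ∨ door ∨ rain) forces rain = True.
Set alarm = False.
  then (alarm ∨ cache ∨ ¬light ∨ net) forces net = True.
  then (¬key ∨ ¬net ∨ ¬safe) forces safe = False.
Set valve = False.
All clauses satisfied.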